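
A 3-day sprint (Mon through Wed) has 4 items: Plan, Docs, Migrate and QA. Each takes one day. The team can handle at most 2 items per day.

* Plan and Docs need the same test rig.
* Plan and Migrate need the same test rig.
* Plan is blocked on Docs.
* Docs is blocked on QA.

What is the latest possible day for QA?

Downstream work caps QA at Mon.
QA at Mon is achievable: Migrate in Mon; QA in Mon; Docs in Tue; Plan in Wed.

Mon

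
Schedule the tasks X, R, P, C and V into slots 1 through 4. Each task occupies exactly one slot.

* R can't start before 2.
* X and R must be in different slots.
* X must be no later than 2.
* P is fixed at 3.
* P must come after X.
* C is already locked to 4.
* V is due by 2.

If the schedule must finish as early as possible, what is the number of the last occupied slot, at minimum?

The precedence chain requires at least 2 distinct slots.
C can't be placed before 4, so the schedule must run through at least slot 4.
4 works (last occupied slot: 4): for example C=4; R=2; X=1; P=3; V=1.

4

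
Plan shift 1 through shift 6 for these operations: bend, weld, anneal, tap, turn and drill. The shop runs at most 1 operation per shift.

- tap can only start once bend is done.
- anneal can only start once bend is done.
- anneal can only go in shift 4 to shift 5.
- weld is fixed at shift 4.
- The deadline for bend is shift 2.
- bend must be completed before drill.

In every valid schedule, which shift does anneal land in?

Anneal is available from shift 4; anneal's own window allows nothing later than shift 5.
So anneal is pinned to shift 5.

shift 5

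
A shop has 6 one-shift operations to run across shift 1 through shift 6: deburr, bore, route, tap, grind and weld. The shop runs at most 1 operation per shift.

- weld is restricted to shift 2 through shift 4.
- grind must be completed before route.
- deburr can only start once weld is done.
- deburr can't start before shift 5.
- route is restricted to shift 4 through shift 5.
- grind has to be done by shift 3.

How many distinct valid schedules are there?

30

Splitting on deburr: it can be shift 5 (8), shift 6 (22). Listing each branch's schedules as (bore, route, tap, grind, weld) by shift number:
deburr=shift 5: (1,4,6,2,3) (1,4,6,3,2) (2,4,6,1,3) (3,4,6,1,2) (6,4,1,2,3) (6,4,1,3,2) (6,4,2,1,3) (6,4,3,1,2) — 8.
deburr=shift 6: (1,4,5,2,3) (1,4,5,3,2) (1,5,2,3,4) (1,5,3,2,4) (1,5,4,2,3) (1,5,4,3,2) (2,4,5,1,3) (2,5,1,3,4) (2,5,3,1,4) (2,5,4,1,3) (3,4,5,1,2) (3,5,1,2,4) (3,5,2,1,4) (3,5,4,1,2) (4,5,1,2,3) (4,5,1,3,2) (4,5,2,1,3) (4,5,3,1,2) (5,4,1,2,3) (5,4,1,3,2) (5,4,2,1,3) (5,4,3,1,2) — 22.
Summing: 8 + 22 = 30.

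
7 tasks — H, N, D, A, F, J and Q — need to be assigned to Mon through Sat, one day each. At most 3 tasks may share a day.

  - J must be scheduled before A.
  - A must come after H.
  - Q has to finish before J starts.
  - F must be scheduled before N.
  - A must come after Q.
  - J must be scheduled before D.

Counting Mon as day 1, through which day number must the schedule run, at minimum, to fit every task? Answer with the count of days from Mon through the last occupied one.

3

The precedence chain requires at least 3 distinct days.
With at most 3 per day and 7 tasks, at least 3 days are needed.
3 works (last occupied day: Wed): for example N in Tue, F in Mon, Q in Mon, H in Mon, A in Wed, D in Wed, J in Tue.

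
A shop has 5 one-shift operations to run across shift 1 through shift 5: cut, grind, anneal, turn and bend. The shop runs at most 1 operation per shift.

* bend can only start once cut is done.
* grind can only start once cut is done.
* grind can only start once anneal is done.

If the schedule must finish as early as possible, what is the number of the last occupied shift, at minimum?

The precedence chain requires at least 2 distinct shifts.
With at most 1 per shift and 5 operations, at least 5 shifts are needed.
5 works (last occupied shift: shift 5): for example anneal in shift 2; turn in shift 5; grind in shift 3; cut in shift 1; bend in shift 4.

5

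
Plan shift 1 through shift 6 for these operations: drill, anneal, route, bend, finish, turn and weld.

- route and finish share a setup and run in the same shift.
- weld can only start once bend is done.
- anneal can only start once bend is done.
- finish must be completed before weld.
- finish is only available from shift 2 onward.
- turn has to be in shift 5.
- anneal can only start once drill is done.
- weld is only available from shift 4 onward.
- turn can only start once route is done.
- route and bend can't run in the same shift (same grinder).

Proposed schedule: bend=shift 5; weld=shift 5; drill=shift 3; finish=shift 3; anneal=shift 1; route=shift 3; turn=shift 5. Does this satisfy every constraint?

No. anneal can only start once bend is done is not satisfied.

anneal can only start once bend is done — violated.
route and finish share a setup and run in the same shift — holds.
turn can only start once route is done — holds.
weld can only start once bend is done — violated.
finish must be completed before weld — holds.
finish is only available from shift 2 onward — holds.
weld is only available from shift 4 onward — holds.
anneal can only start once drill is done — violated.
turn has to be in shift 5 — holds.
route and bend can't run in the same shift (same grinder) — holds.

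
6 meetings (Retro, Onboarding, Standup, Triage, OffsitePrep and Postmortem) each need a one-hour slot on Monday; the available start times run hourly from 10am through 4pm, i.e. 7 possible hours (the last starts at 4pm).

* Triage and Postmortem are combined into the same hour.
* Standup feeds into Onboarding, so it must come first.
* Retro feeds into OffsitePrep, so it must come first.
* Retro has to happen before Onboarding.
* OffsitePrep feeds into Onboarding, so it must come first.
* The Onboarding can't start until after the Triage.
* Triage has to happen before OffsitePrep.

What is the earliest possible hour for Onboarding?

12pm

Precedence pushes Onboarding to at least 12pm.
Onboarding at 12pm is achievable: OffsitePrep=11am; Triage=10am; Standup=10am; Retro=10am; Postmortem=10am; Onboarding=12pm.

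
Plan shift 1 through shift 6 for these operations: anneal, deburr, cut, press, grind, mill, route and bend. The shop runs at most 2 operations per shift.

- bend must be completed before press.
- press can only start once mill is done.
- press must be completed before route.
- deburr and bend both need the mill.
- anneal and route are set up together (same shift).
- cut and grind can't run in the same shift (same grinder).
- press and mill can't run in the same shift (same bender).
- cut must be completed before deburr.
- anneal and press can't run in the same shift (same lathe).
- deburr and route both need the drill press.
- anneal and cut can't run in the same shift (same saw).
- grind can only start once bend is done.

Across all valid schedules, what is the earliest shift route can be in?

Precedence pushes route to at least shift 3.
route at shift 3 is achievable: route in shift 3, mill in shift 1, cut in shift 2, press in shift 2, grind in shift 4, deburr in shift 4, anneal in shift 3, bend in shift 1.

shift 3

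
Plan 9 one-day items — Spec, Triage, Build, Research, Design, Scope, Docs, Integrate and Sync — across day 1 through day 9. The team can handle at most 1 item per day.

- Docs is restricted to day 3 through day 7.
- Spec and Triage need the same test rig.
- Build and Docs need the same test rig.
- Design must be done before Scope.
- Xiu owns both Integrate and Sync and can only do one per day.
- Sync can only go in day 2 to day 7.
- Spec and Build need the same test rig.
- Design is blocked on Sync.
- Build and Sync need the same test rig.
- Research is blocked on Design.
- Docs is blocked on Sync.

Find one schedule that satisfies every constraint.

Sync -> day 2, Integrate -> day 9, Design -> day 4, Spec -> day 1, Scope -> day 6, Triage -> day 7, Build -> day 8, Research -> day 5, Docs -> day 3

Checking: Design(day 4) before Research(day 5); Design(day 4) before Scope(day 6); Sync(day 2) before Docs(day 3); Sync(day 2) before Design(day 4); Spec(day 1) != Build(day 8); Spec(day 1) != Triage(day 7); Build(day 8) != Docs(day 3); Build(day 8) != Sync(day 2); Integrate(day 9) != Sync(day 2); Docs=day 3 in [day 3,day 7]; Sync=day 2 in [day 2,day 7]; max 1 per day (cap 1).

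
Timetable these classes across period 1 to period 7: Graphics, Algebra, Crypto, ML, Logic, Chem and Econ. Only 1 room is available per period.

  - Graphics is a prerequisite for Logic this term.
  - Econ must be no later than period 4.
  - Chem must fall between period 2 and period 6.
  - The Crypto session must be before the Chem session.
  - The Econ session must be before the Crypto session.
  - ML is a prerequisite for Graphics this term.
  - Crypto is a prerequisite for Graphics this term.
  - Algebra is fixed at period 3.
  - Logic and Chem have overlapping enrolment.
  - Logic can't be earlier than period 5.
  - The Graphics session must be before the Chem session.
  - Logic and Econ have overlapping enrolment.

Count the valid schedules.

Enumerating: Graphics=period 5; Logic=period 7; Chem=period 6; ML=period 4; Algebra=period 3; Econ=period 1; Crypto=period 2 | Logic=period 7; Chem=period 6; Graphics=period 5; Algebra=period 3; Crypto=period 4; ML=period 2; Econ=period 1 | Econ=period 2; Chem=period 6; ML=period 1; Algebra=period 3; Logic=period 7; Graphics=period 5; Crypto=period 4.

3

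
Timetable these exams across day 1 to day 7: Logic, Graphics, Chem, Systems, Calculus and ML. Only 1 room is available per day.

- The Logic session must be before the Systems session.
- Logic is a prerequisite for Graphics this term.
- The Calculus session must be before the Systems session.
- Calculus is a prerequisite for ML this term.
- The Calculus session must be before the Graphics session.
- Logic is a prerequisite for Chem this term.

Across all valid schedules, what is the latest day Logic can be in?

day 4

Downstream work caps Logic at day 6.
Logic at day 4 is achievable: Chem -> day 7, Logic -> day 4, Systems -> day 6, Calculus -> day 1, ML -> day 2, Graphics -> day 5.
Nothing later works — the capacity limit rule out every day after day 4.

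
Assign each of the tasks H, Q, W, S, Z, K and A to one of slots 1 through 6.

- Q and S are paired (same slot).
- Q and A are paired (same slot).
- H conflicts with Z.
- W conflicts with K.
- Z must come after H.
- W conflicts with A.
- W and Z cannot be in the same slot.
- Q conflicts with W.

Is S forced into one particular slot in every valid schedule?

S can be 1 (e.g. W=3; A=1; S=1; Z=2; H=1; K=1; Q=1) or 2 (e.g. Z=2; H=1; Q=2; A=2; W=1; S=2; K=2).

No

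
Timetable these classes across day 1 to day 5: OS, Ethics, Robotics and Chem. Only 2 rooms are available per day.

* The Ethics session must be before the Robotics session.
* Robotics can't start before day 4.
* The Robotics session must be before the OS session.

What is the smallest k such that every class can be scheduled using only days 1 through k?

5

The precedence chain requires at least 3 distinct days.
With at most 2 per day and 4 classes, at least 2 days are needed.
Propagating the time windows through the other constraints, OS can't land before day 5, so the schedule must run through at least day 5.
5 works (last occupied day: day 5): for example OS=day 5, Ethics=day 1, Robotics=day 4, Chem=day 1.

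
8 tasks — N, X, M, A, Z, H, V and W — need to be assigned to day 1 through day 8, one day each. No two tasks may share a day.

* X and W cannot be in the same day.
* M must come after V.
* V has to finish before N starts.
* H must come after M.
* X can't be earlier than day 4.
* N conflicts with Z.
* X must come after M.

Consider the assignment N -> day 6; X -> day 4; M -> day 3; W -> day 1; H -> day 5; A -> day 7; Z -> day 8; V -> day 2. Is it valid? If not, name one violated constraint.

Yes

M must come after V — holds.
X can't be earlier than day 4 — holds.
N conflicts with Z — holds.
H must come after M — holds.
X and W cannot be in the same day — holds.
No two tasks may share a day — holds.
V has to finish before N starts — holds.
X must come after M — holds.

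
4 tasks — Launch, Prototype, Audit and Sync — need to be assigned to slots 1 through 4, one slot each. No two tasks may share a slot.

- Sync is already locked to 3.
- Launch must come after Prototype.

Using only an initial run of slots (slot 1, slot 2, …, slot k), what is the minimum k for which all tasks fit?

4

The precedence chain requires at least 2 distinct slots.
With at most 1 per slot and 4 tasks, at least 4 slots are needed.
Sync can't be placed before 3, so the schedule must run through at least slot 3.
4 works (last occupied slot: 4): for example Prototype -> 1, Launch -> 2, Sync -> 3, Audit -> 4.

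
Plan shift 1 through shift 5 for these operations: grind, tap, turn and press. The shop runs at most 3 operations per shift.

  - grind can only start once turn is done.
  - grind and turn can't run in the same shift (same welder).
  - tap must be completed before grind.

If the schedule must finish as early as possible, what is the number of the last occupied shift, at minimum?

The precedence chain requires at least 2 distinct shifts.
With at most 3 per shift and 4 operations, at least 2 shifts are needed.
2 works (last occupied shift: shift 2): for example grind in shift 2; tap in shift 1; turn in shift 1; press in shift 1.

2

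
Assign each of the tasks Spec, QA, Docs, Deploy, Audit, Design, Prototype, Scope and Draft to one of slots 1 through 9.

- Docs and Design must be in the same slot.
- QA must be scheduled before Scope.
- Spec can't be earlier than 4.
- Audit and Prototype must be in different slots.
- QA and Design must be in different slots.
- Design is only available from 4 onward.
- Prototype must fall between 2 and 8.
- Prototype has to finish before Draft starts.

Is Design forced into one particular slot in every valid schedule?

No

Design can be 4 (e.g. Design -> 4, Docs -> 4, Scope -> 2, Audit -> 1, Deploy -> 1, Draft -> 3, Spec -> 4, QA -> 1, Prototype -> 2) or 5 (e.g. Deploy -> 1, Prototype -> 2, QA -> 1, Docs -> 5, Draft -> 3, Design -> 5, Scope -> 2, Spec -> 4, Audit -> 1).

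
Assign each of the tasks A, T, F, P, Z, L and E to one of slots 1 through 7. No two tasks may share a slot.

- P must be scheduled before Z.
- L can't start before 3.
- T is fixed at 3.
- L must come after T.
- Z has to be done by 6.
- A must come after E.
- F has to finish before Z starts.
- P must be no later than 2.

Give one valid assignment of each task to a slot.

F in 2, Z in 5, P in 1, T in 3, E in 6, L in 4, A in 7

Checking: E(6) before A(7); F(2) before Z(5); P(1) before Z(5); T(3) before L(4); P=1 in [1,2]; T=3 in [3,3]; L=4 in [3,7]; Z=5 in [1,6]; max 1 per slot (cap 1).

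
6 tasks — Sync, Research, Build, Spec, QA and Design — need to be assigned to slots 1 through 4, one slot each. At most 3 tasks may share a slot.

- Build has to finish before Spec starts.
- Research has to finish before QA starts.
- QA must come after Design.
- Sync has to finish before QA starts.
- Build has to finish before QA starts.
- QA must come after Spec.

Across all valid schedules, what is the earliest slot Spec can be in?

Precedence pushes Spec to at least 2; downstream work caps Spec at 3.
Spec at 2 is achievable: Spec -> 2, Build -> 1, Sync -> 1, QA -> 3, Research -> 1, Design -> 2.

2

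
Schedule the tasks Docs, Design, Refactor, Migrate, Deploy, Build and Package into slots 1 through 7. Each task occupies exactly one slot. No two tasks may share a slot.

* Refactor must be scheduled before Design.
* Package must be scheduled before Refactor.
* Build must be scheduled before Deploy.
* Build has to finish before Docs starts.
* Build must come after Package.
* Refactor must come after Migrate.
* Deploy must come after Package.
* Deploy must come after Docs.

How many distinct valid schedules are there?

30

Splitting on Docs: it can be 3 (4), 4 (9), 5 (10), 6 (7). Listing each branch's schedules as (Design, Refactor, Migrate, Deploy, Build, Package):
Docs=3: (6,5,4,7,2,1) (7,5,4,6,2,1) (7,6,4,5,2,1) (7,6,5,4,2,1) — 4.
Docs=4: (6,5,1,7,3,2) (6,5,2,7,3,1) (6,5,3,7,2,1) (7,5,1,6,3,2) (7,5,2,6,3,1) (7,5,3,6,2,1) (7,6,1,5,3,2) (7,6,2,5,3,1) (7,6,3,5,2,1) — 9.
Docs=5: (6,3,1,7,4,2) (6,3,2,7,4,1) (6,4,1,7,3,2) (6,4,2,7,3,1) (6,4,3,7,2,1) (7,3,1,6,4,2) (7,3,2,6,4,1) (7,4,1,6,3,2) (7,4,2,6,3,1) (7,4,3,6,2,1) — 10.
Docs=6: (4,3,1,7,5,2) (4,3,2,7,5,1) (5,3,1,7,4,2) (5,3,2,7,4,1) (5,4,1,7,3,2) (5,4,2,7,3,1) (5,4,3,7,2,1) — 7.
Summing: 4 + 9 + 10 + 7 = 30.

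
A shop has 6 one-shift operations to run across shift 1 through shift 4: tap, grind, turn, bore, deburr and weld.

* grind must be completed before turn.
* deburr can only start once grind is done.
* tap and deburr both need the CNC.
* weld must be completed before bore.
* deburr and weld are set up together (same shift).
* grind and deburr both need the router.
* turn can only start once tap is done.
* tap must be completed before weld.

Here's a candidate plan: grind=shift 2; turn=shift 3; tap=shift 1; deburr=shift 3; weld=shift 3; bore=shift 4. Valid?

Yes

tap must be completed before weld — holds.
grind and deburr both need the router — holds.
deburr can only start once grind is done — holds.
grind must be completed before turn — holds.
turn can only start once tap is done — holds.
weld must be completed before bore — holds.
deburr and weld are set up together (same shift) — holds.
tap and deburr both need the CNC — holds.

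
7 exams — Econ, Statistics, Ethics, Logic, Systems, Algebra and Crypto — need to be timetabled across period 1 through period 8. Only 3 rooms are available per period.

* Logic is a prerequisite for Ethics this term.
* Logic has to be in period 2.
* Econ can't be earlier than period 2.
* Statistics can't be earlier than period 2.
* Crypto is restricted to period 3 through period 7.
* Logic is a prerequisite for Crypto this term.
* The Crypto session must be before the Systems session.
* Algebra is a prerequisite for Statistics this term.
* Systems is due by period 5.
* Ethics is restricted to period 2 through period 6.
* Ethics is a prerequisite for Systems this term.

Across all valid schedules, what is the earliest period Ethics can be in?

period 3

Ethics is available from period 2; precedence pushes Ethics to at least period 3; Ethics's own window allows nothing later than period 6; downstream work caps Ethics at period 4.
Ethics at period 3 is achievable: Systems=period 4; Crypto=period 3; Statistics=period 2; Algebra=period 1; Econ=period 2; Logic=period 2; Ethics=period 3.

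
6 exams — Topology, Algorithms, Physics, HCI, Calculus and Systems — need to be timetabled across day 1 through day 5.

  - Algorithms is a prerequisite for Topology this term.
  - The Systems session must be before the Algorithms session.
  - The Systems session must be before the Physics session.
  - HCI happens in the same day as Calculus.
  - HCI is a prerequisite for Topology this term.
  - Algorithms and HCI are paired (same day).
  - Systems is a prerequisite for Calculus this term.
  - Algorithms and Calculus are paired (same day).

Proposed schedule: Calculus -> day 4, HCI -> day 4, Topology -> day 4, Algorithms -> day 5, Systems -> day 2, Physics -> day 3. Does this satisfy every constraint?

Invalid. Algorithms is a prerequisite for Topology this term.

Systems is a prerequisite for Calculus this term — holds.
HCI happens in the same day as Calculus — holds.
The Systems session must be before the Algorithms session — holds.
The Systems session must be before the Physics session — holds.
Algorithms is a prerequisite for Topology this term — violated.
HCI is a prerequisite for Topology this term — violated.
Algorithms and Calculus are paired (same day) — violated.
Algorithms and HCI are paired (same day) — violated.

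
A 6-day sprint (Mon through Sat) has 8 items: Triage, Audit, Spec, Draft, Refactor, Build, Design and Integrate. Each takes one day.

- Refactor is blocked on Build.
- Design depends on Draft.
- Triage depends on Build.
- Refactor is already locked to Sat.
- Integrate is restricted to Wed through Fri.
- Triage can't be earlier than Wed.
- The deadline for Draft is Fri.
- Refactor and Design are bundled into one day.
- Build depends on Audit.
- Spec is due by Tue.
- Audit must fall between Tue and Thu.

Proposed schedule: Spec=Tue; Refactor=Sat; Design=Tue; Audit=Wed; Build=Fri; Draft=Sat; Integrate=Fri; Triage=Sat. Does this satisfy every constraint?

Spec is due by Tue — holds.
Build depends on Audit — holds.
Refactor and Design are bundled into one day — violated.
The deadline for Draft is Fri — violated.
Triage can't be earlier than Wed — holds.
Audit must fall between Tue and Thu — holds.
Integrate is restricted to Wed through Fri — holds.
Triage depends on Build — holds.
Refactor is already locked to Sat — holds.
Design depends on Draft — violated.
Refactor is blocked on Build — holds.

No — it violates: Design depends on Draft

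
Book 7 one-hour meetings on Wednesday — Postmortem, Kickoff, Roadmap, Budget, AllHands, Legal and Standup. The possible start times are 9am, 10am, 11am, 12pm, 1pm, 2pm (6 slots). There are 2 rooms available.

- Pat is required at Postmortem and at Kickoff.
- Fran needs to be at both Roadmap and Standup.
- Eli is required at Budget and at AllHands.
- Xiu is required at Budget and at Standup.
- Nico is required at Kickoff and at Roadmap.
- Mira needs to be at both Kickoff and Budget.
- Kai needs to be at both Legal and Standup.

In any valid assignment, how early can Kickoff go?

9am

Kickoff at 9am is achievable: Roadmap -> 10am; Legal -> 11am; Budget -> 11am; AllHands -> 9am; Standup -> 12pm; Kickoff -> 9am; Postmortem -> 10am.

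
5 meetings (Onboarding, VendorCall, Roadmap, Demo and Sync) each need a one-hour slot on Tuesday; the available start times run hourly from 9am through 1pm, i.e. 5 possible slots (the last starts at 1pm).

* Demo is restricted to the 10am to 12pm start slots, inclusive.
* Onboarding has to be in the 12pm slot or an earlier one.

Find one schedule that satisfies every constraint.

VendorCall -> 9am, Roadmap -> 9am, Sync -> 9am, Demo -> 10am, Onboarding -> 9am

Checking: Onboarding=9am in [9am,12pm]; Demo=10am in [10am,12pm].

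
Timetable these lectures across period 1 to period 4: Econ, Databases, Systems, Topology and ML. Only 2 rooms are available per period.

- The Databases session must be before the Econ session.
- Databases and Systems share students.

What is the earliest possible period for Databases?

Downstream work caps Databases at period 3.
Databases at period 1 is achievable: Databases -> period 1; ML -> period 3; Systems -> period 2; Econ -> period 2; Topology -> period 1.

period 1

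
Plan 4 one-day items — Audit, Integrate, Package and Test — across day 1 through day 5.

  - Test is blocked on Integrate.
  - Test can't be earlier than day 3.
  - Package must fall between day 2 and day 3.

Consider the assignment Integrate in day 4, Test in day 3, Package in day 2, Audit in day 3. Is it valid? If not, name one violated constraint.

No. Test is blocked on Integrate is not satisfied.

Package must fall between day 2 and day 3 — holds.
Test is blocked on Integrate — violated.
Test can't be earlier than day 3 — holds.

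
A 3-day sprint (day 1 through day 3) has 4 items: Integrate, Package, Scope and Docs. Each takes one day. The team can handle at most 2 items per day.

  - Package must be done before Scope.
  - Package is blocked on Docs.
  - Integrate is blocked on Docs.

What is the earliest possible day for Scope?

day 3

Precedence pushes Scope to at least day 3.
Scope at day 3 is achievable: Scope in day 3; Docs in day 1; Integrate in day 2; Package in day 2.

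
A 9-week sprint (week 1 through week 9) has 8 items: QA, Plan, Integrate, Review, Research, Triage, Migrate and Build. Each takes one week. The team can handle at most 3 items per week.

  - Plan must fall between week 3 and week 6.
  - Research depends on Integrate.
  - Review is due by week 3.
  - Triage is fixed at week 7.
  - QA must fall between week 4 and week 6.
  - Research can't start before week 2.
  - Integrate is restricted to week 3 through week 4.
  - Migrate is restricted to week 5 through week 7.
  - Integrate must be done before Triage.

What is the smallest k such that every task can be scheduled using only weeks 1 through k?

7 weeks

The precedence chain requires at least 2 distinct weeks.
With at most 3 per week and 8 tasks, at least 3 weeks are needed.
Triage can't be placed before week 7, so the schedule must run through at least week 7.
7 works (last occupied week: week 7): for example Review in week 1, Research in week 4, Triage in week 7, Build in week 1, QA in week 4, Migrate in week 5, Integrate in week 3, Plan in week 3.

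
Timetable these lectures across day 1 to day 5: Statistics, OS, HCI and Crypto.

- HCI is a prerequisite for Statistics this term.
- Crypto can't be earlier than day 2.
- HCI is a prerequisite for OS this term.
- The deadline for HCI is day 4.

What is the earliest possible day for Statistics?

Precedence pushes Statistics to at least day 2.
Statistics at day 2 is achievable: HCI=day 1; Crypto=day 2; OS=day 2; Statistics=day 2.

day 2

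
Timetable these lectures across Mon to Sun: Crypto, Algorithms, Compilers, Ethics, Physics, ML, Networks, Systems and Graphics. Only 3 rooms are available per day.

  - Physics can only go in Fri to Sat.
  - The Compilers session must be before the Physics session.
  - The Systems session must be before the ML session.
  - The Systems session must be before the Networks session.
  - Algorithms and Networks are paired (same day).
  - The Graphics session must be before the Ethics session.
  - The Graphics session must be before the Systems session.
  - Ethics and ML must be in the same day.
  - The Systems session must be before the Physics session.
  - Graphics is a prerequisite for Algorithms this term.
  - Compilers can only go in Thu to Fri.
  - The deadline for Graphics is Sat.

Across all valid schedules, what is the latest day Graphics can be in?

Thu

Graphics's own window allows nothing later than Sat; downstream work caps Graphics at Thu.
Graphics at Thu is achievable: Systems=Fri; Networks=Sat; Algorithms=Sat; ML=Sun; Compilers=Thu; Graphics=Thu; Physics=Sat; Crypto=Mon; Ethics=Sun.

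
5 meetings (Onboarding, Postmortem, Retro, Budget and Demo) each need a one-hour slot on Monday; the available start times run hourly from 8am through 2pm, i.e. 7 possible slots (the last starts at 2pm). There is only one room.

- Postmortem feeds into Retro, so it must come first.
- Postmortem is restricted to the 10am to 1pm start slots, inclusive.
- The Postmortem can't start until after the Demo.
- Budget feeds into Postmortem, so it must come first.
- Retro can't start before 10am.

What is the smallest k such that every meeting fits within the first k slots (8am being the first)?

The precedence chain requires at least 3 distinct slots.
With at most 1 per slot and 5 meetings, at least 5 slots are needed.
Propagating the time windows through the other constraints, Retro can't land before 11am — that is slot 4 counting from 8am — so the schedule must run through at least 4 slots.
5 works (last occupied slot: 12pm): for example Retro -> 11am; Demo -> 9am; Postmortem -> 10am; Onboarding -> 12pm; Budget -> 8am.

5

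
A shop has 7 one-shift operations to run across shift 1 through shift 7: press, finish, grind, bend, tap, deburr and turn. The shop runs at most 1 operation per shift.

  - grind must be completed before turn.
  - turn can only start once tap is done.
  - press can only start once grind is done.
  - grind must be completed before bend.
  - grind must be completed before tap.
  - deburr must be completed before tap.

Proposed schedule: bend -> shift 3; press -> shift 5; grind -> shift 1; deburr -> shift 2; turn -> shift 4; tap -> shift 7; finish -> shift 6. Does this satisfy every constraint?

grind must be completed before tap — holds.
turn can only start once tap is done — violated.
grind must be completed before turn — holds.
deburr must be completed before tap — holds.
press can only start once grind is done — holds.
The shop runs at most 1 operation per shift — holds.
grind must be completed before bend — holds.

No — it violates: turn can only start once tap is done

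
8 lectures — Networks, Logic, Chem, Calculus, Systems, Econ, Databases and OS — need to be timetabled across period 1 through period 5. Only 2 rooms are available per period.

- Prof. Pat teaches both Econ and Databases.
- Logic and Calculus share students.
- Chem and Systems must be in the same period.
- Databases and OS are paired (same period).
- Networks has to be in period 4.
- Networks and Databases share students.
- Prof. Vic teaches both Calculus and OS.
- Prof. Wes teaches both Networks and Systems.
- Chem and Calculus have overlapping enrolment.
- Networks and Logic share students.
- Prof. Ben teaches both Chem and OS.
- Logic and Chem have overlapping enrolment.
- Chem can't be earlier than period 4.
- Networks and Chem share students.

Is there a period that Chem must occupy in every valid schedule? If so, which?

Chem's window is period 4–period 5.
Networks is fixed at period 4, and Chem can't share a period with Networks.
So Chem must be period 5.

period 5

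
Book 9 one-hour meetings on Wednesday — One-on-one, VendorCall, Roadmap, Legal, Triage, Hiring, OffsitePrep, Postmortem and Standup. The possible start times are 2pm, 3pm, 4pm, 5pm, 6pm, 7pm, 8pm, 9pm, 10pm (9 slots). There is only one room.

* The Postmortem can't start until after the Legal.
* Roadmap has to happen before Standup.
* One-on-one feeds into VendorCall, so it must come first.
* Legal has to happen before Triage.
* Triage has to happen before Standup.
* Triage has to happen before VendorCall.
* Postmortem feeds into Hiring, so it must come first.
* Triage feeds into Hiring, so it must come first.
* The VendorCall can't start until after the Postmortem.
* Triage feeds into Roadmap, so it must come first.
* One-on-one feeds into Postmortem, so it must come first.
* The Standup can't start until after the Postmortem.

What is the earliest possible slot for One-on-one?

Downstream work caps One-on-one at 8pm.
One-on-one at 2pm is achievable: Hiring -> 9pm; Standup -> 8pm; OffsitePrep -> 10pm; One-on-one -> 2pm; Triage -> 4pm; Postmortem -> 5pm; Legal -> 3pm; VendorCall -> 6pm; Roadmap -> 7pm.

2pm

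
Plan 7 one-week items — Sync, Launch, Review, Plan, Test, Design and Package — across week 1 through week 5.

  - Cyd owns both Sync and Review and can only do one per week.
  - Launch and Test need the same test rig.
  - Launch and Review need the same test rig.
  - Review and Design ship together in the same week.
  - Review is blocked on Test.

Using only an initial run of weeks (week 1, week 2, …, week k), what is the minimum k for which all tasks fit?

3

The precedence chain requires at least 2 distinct weeks.
Could 2 weeks be enough, i.e. nothing placed later than week 2? No: Review must come after Test (at week 1 or later) → {week 2}; Test must come before Review (at week 2 or earlier) → {week 1}; Launch can't share with Test (week 1) → {week 2}; Review can't share with Launch (week 2) → nothing is left.
So 2 weeks is not enough.
3 works (last occupied week: week 3): for example Test -> week 1; Design -> week 2; Package -> week 1; Launch -> week 3; Sync -> week 1; Plan -> week 1; Review -> week 2.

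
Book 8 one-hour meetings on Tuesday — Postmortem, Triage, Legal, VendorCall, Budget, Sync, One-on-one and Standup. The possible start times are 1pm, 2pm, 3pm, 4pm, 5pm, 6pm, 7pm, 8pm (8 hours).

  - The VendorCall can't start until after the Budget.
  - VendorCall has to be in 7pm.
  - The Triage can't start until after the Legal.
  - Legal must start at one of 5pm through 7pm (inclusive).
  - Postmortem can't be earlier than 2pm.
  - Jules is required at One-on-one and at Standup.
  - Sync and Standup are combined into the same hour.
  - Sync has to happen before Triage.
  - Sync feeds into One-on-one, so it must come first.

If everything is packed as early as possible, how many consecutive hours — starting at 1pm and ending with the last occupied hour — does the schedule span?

The precedence chain requires at least 2 distinct hours.
VendorCall can't be placed before 7pm — that is hour 7 counting from 1pm — so the schedule must run through at least 7 hours.
7 works (last occupied hour: 7pm): for example VendorCall=7pm; Budget=1pm; Triage=6pm; Postmortem=2pm; Legal=5pm; Standup=1pm; One-on-one=2pm; Sync=1pm.

7 hours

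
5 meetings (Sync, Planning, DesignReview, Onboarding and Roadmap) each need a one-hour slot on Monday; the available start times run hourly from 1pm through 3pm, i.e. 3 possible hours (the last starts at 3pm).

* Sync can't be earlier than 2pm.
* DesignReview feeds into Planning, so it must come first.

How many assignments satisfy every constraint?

Splitting on Sync: it can be 2pm (27), 3pm (27). Listing each branch's schedules as (Planning, DesignReview, Onboarding, Roadmap):
Sync=2pm: (2pm,1pm,1pm,1pm) (2pm,1pm,1pm,2pm) (2pm,1pm,1pm,3pm) (2pm,1pm,2pm,1pm) (2pm,1pm,2pm,2pm) (2pm,1pm,2pm,3pm) (2pm,1pm,3pm,1pm) (2pm,1pm,3pm,2pm) (2pm,1pm,3pm,3pm) (3pm,1pm,1pm,1pm) (3pm,1pm,1pm,2pm) (3pm,1pm,1pm,3pm) (3pm,1pm,2pm,1pm) (3pm,1pm,2pm,2pm) (3pm,1pm,2pm,3pm) (3pm,1pm,3pm,1pm) (3pm,1pm,3pm,2pm) (3pm,1pm,3pm,3pm) (3pm,2pm,1pm,1pm) (3pm,2pm,1pm,2pm) (3pm,2pm,1pm,3pm) (3pm,2pm,2pm,1pm) (3pm,2pm,2pm,2pm) (3pm,2pm,2pm,3pm) (3pm,2pm,3pm,1pm) (3pm,2pm,3pm,2pm) (3pm,2pm,3pm,3pm) — 27.
Sync=3pm: (2pm,1pm,1pm,1pm) (2pm,1pm,1pm,2pm) (2pm,1pm,1pm,3pm) (2pm,1pm,2pm,1pm) (2pm,1pm,2pm,2pm) (2pm,1pm,2pm,3pm) (2pm,1pm,3pm,1pm) (2pm,1pm,3pm,2pm) (2pm,1pm,3pm,3pm) (3pm,1pm,1pm,1pm) (3pm,1pm,1pm,2pm) (3pm,1pm,1pm,3pm) (3pm,1pm,2pm,1pm) (3pm,1pm,2pm,2pm) (3pm,1pm,2pm,3pm) (3pm,1pm,3pm,1pm) (3pm,1pm,3pm,2pm) (3pm,1pm,3pm,3pm) (3pm,2pm,1pm,1pm) (3pm,2pm,1pm,2pm) (3pm,2pm,1pm,3pm) (3pm,2pm,2pm,1pm) (3pm,2pm,2pm,2pm) (3pm,2pm,2pm,3pm) (3pm,2pm,3pm,1pm) (3pm,2pm,3pm,2pm) (3pm,2pm,3pm,3pm) — 27.
Summing: 27 + 27 = 54.

54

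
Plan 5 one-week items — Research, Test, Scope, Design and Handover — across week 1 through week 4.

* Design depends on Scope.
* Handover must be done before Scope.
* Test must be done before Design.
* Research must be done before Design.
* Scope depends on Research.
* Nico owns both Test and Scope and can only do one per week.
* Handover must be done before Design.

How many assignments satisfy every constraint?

Splitting on Research: it can be week 1 (7), week 2 (4). Listing each branch's schedules as (Test, Scope, Design, Handover) by week number:
Research=week 1: (1,2,3,1) (1,2,4,1) (1,3,4,1) (1,3,4,2) (2,3,4,1) (2,3,4,2) (3,2,4,1) — 7.
Research=week 2: (1,3,4,1) (1,3,4,2) (2,3,4,1) (2,3,4,2) — 4.
Summing: 7 + 4 = 11.

11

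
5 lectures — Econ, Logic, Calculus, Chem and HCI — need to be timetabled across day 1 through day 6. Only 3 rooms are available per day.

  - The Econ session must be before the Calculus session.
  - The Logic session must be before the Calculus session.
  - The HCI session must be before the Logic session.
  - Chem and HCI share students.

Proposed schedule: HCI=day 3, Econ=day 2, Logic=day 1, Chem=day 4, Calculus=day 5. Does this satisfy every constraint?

No. The HCI session must be before the Logic session is not satisfied.

The Econ session must be before the Calculus session — holds.
The Logic session must be before the Calculus session — holds.
Only 3 rooms are available per day — holds.
Chem and HCI share students — holds.
The HCI session must be before the Logic session — violated.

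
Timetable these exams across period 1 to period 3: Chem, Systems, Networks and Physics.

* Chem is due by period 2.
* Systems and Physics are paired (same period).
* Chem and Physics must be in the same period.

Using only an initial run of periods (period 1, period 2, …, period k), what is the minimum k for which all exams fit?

1 works (last occupied period: period 1): for example Networks -> period 1, Chem -> period 1, Physics -> period 1, Systems -> period 1.

1 period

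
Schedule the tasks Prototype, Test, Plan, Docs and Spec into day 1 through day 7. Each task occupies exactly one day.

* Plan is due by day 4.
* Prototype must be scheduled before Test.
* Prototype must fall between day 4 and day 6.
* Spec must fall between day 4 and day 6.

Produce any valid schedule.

Test=day 5, Spec=day 4, Prototype=day 4, Docs=day 1, Plan=day 1

Checking: Prototype(day 4) before Test(day 5); Prototype=day 4 in [day 4,day 6]; Plan=day 1 in [day 1,day 4]; Spec=day 4 in [day 4,day 6].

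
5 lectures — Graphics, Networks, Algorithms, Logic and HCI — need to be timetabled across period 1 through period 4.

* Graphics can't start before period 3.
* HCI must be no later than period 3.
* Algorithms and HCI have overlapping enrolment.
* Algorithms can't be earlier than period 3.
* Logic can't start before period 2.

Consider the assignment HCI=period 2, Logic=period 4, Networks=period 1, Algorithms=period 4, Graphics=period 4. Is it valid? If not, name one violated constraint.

Valid

HCI must be no later than period 3 — holds.
Algorithms can't be earlier than period 3 — holds.
Logic can't start before period 2 — holds.
Algorithms and HCI have overlapping enrolment — holds.
Graphics can't start before period 3 — holds.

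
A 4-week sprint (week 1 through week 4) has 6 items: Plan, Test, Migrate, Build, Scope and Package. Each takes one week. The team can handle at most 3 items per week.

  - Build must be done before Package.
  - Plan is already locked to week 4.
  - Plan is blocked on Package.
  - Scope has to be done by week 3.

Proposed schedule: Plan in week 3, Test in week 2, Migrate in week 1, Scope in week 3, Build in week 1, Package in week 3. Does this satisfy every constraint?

No. Plan is already locked to week 4 is not satisfied.

Plan is already locked to week 4 — violated.
Plan is blocked on Package — violated.
Build must be done before Package — holds.
The team can handle at most 3 items per week — holds.
Scope has to be done by week 3 — holds.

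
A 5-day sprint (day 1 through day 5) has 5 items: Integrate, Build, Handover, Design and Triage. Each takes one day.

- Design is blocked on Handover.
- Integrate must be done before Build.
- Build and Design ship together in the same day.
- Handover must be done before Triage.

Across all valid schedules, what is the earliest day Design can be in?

Precedence pushes Design to at least day 2.
Design at day 2 is achievable: Design=day 2; Triage=day 2; Integrate=day 1; Build=day 2; Handover=day 1.

day 2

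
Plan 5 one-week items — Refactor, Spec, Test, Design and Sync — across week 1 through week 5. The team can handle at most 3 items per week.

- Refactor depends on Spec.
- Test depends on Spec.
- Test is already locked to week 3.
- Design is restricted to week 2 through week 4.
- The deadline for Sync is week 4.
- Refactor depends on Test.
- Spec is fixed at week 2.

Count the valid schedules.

Splitting on Refactor: it can be week 4 (12), week 5 (12). Listing each branch's schedules as (Spec, Test, Design, Sync) by week number:
Refactor=week 4: (2,3,2,1) (2,3,2,2) (2,3,2,3) (2,3,2,4) (2,3,3,1) (2,3,3,2) (2,3,3,3) (2,3,3,4) (2,3,4,1) (2,3,4,2) (2,3,4,3) (2,3,4,4) — 12.
Refactor=week 5: (2,3,2,1) (2,3,2,2) (2,3,2,3) (2,3,2,4) (2,3,3,1) (2,3,3,2) (2,3,3,3) (2,3,3,4) (2,3,4,1) (2,3,4,2) (2,3,4,3) (2,3,4,4) — 12.
Summing: 12 + 12 = 24.

24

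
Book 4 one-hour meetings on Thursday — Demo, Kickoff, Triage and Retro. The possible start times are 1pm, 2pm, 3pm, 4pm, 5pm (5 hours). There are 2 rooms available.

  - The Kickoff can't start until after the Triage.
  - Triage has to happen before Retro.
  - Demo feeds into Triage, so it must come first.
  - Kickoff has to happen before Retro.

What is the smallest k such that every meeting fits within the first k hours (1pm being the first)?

The precedence chain requires at least 4 distinct hours.
With at most 2 per hour and 4 meetings, at least 2 hours are needed.
4 works (last occupied hour: 4pm): for example Demo -> 1pm; Retro -> 4pm; Kickoff -> 3pm; Triage -> 2pm.

4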